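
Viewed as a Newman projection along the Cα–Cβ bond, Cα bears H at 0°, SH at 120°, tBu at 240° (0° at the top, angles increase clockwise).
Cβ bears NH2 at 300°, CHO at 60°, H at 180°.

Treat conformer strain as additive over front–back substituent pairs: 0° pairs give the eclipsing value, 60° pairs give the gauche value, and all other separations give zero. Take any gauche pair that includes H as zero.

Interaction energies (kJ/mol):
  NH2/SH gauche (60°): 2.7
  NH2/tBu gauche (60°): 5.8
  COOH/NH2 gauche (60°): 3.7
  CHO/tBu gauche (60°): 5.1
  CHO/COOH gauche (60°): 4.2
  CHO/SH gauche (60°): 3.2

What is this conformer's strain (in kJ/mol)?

This conformer (staggered): SH–CHO gauche, tBu–NH2 gauche; 3.2 + 5.8 = 9.0 kJ/mol.

9.0 kJ/mol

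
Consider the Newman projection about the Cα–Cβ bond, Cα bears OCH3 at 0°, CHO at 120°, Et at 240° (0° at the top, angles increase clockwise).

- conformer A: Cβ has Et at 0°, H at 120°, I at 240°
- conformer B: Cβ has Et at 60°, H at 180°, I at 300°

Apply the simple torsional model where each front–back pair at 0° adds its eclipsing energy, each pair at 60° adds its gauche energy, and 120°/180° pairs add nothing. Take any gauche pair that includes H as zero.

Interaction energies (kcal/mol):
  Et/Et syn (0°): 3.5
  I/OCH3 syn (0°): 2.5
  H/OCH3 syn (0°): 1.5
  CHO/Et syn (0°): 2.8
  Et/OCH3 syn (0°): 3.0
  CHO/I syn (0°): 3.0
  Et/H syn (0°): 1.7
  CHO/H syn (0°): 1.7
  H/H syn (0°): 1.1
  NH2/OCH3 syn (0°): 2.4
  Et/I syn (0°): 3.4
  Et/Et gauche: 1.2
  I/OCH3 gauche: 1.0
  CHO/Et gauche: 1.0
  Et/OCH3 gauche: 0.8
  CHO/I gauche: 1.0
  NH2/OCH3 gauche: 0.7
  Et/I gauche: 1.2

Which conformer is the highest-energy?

A (eclipsed): OCH3–Et eclipsed, CHO–H eclipsed, Et–I eclipsed; 3.0 + 1.7 + 3.4 = 8.1 kcal/mol.
B (staggered): OCH3–Et gauche, OCH3–I gauche, CHO–Et gauche, Et–I gauche; 0.8 + 1.0 + 1.0 + 1.2 = 4.0 kcal/mol.
A has the highest total (8.1 kcal/mol).

A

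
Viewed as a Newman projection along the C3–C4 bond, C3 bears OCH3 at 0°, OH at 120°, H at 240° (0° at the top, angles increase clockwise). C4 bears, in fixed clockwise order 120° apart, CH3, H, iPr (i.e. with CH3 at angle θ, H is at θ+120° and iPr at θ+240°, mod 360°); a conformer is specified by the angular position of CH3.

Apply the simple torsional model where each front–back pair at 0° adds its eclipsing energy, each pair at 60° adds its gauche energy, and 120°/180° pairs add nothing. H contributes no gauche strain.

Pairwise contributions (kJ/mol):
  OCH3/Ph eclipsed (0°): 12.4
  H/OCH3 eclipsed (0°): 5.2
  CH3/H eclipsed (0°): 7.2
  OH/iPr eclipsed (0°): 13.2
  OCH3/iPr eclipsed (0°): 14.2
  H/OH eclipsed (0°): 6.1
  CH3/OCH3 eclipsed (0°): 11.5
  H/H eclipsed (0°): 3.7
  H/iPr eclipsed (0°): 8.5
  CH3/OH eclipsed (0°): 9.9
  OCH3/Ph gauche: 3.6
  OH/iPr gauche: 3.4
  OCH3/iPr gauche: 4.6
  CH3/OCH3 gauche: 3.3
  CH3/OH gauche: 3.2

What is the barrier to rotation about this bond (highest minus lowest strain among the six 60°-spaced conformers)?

21.1 kJ/mol

CH3 at 0° (eclipsed): OCH3(0°)/CH3(0°) eclipsed 11.5; OH(120°)/H(120°) eclipsed 6.1; H(240°)/iPr(240°) eclipsed 8.5 → 26.1 kJ/mol.
CH3 at 60° (staggered): OCH3(0°)/CH3(60°) gauche 3.3; OCH3(0°)/iPr(300°) gauche 4.6; OH(120°)/CH3(60°) gauche 3.2 → 11.1 kJ/mol.
CH3 at 120° (eclipsed): OCH3(0°)/iPr(0°) eclipsed 14.2; OH(120°)/CH3(120°) eclipsed 9.9; H(240°)/H(240°) eclipsed 3.7 → 27.8 kJ/mol.
CH3 at 180° (staggered): OCH3(0°)/iPr(60°) gauche 4.6; OH(120°)/CH3(180°) gauche 3.2; OH(120°)/iPr(60°) gauche 3.4 → 11.2 kJ/mol.
CH3 at 240° (eclipsed): OCH3(0°)/H(0°) eclipsed 5.2; OH(120°)/iPr(120°) eclipsed 13.2; H(240°)/CH3(240°) eclipsed 7.2 → 25.6 kJ/mol.
CH3 at 300° (staggered): OCH3(0°)/CH3(300°) gauche 3.3; OH(120°)/iPr(180°) gauche 3.4 → 6.7 kJ/mol.
Max at 120° (27.8 kJ/mol), min at 300° (6.7 kJ/mol); barrier = 21.1 kJ/mol.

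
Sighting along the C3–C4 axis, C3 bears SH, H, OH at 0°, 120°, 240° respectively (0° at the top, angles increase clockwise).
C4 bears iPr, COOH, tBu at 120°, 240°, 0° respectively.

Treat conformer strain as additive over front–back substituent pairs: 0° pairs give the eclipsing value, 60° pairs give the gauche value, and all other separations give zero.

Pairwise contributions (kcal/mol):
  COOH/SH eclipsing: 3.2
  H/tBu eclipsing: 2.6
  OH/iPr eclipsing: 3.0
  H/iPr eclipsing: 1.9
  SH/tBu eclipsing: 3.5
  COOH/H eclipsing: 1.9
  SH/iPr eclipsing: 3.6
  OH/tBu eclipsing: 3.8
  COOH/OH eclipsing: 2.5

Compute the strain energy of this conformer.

This conformer (eclipsed): SH–tBu eclipsed, H–iPr eclipsed, OH–COOH eclipsed; 3.5 + 1.9 + 2.5 = 7.9 kcal/mol.

7.9 kcal/mol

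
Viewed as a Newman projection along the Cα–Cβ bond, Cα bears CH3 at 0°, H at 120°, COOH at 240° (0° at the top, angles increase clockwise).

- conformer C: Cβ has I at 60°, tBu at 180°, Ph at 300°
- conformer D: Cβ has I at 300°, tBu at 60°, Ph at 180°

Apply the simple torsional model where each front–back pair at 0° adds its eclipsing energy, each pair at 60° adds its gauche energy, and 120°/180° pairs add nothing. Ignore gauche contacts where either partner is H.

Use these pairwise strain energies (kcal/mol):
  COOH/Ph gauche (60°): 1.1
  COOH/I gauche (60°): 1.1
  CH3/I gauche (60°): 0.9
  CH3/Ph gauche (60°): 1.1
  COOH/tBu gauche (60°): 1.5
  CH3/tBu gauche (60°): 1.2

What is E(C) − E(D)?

C (staggered): CH3–I gauche, CH3–Ph gauche, COOH–tBu gauche, COOH–Ph gauche; 0.9 + 1.1 + 1.5 + 1.1 = 4.6 kcal/mol.
D (staggered): CH3–I gauche, CH3–tBu gauche, COOH–I gauche, COOH–Ph gauche; 0.9 + 1.2 + 1.1 + 1.1 = 4.3 kcal/mol.
E(C) − E(D) = 4.6 − 4.3 = +0.3 kcal/mol.

+0.3 kcal/mol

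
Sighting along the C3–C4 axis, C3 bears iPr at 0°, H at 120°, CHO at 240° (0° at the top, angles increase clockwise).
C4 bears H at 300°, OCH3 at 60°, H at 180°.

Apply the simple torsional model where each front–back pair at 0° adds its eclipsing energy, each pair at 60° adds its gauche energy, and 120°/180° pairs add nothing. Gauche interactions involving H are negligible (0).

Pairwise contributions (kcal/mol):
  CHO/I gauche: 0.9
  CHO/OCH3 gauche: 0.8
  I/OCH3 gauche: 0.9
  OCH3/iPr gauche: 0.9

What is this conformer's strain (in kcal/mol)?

0.9 kcal/mol

This conformer is staggered. iPr at 0° is gauche with OCH3 at 60° (0.9). Total 0.9 kcal/mol.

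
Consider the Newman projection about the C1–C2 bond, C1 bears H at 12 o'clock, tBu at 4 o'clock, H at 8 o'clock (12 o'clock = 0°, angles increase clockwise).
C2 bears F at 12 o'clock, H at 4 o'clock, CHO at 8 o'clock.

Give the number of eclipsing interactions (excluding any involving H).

0

Every eclipsing pair involves H, so the count is 0.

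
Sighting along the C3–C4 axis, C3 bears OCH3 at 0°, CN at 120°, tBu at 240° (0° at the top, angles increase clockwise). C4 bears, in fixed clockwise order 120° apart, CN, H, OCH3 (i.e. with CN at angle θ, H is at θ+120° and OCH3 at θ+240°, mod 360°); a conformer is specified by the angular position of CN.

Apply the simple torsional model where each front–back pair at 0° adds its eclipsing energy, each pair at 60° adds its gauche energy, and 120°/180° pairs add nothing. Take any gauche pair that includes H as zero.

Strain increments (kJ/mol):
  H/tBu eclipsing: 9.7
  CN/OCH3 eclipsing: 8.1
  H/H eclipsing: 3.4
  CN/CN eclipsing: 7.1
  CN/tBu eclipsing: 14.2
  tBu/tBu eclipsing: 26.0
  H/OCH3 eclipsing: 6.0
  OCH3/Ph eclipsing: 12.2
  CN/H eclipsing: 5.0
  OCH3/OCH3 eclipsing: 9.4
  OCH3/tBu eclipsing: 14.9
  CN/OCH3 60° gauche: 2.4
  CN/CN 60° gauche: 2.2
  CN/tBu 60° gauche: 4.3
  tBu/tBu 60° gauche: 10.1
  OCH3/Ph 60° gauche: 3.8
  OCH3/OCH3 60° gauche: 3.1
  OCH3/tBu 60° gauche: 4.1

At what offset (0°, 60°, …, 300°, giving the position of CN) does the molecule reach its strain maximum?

CN at 0° (eclipsed): OCH3–CN eclipsed, CN–H eclipsed, tBu–OCH3 eclipsed; 8.1 + 5.0 + 14.9 = 28.0 kJ/mol.
CN at 60° (staggered): OCH3–CN gauche, OCH3–OCH3 gauche, CN–CN gauche, tBu–OCH3 gauche; 2.4 + 3.1 + 2.2 + 4.1 = 11.8 kJ/mol.
CN at 120° (eclipsed): OCH3–OCH3 eclipsed, CN–CN eclipsed, tBu–H eclipsed; 9.4 + 7.1 + 9.7 = 26.2 kJ/mol.
CN at 180° (staggered): OCH3–OCH3 gauche, CN–CN gauche, CN–OCH3 gauche, tBu–CN gauche; 3.1 + 2.2 + 2.4 + 4.3 = 12.0 kJ/mol.
CN at 240° (eclipsed): OCH3–H eclipsed, CN–OCH3 eclipsed, tBu–CN eclipsed; 6.0 + 8.1 + 14.2 = 28.3 kJ/mol.
CN at 300° (staggered): OCH3–CN gauche, CN–OCH3 gauche, tBu–CN gauche, tBu–OCH3 gauche; 2.4 + 2.4 + 4.3 + 4.1 = 13.2 kJ/mol.
The maximum (28.3 kJ/mol) occurs with CN at 240°.

240°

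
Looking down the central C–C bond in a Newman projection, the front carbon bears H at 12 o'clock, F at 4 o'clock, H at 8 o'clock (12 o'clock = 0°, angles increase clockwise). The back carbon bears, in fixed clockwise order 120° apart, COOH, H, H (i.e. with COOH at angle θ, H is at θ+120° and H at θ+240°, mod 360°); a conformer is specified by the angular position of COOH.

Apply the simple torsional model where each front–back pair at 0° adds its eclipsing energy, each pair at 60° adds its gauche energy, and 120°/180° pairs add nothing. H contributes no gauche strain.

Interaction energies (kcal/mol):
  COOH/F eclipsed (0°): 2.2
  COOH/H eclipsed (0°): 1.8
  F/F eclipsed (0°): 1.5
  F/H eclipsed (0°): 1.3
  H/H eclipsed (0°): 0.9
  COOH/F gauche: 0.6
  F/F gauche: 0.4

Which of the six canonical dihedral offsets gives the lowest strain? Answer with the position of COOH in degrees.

300°

COOH at 0° (eclipsed): H–COOH eclipsed, F–H eclipsed, H–H eclipsed; 1.8 + 1.3 + 0.9 = 4.0 kcal/mol.
COOH at 60° (staggered): F–COOH gauche; 0.6 = 0.6 kcal/mol.
COOH at 120° (eclipsed): H–H eclipsed, F–COOH eclipsed, H–H eclipsed; 0.9 + 2.2 + 0.9 = 4.0 kcal/mol.
COOH at 180° (staggered): F–COOH gauche; 0.6 = 0.6 kcal/mol.
COOH at 240° (eclipsed): H–H eclipsed, F–H eclipsed, H–COOH eclipsed; 0.9 + 1.3 + 1.8 = 4.0 kcal/mol.
COOH at 300° (staggered): no non-H gauche contacts → 0.0 kcal/mol.
The minimum (0.0 kcal/mol) occurs with COOH at 300°.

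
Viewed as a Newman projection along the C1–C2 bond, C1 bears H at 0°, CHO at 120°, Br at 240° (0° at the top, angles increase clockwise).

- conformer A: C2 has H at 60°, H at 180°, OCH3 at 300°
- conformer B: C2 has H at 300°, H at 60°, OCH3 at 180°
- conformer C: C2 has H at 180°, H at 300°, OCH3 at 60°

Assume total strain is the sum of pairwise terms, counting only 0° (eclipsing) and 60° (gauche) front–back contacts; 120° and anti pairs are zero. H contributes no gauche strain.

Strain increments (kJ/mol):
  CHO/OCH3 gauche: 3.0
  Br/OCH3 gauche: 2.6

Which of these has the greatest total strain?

B

A (staggered): Br(240°)/OCH3(300°) gauche 2.6 → 2.6 kJ/mol.
B (staggered): CHO(120°)/OCH3(180°) gauche 3.0; Br(240°)/OCH3(180°) gauche 2.6 → 5.6 kJ/mol.
C (staggered): CHO(120°)/OCH3(60°) gauche 3.0 → 3.0 kJ/mol.
B has the highest total (5.6 kJ/mol).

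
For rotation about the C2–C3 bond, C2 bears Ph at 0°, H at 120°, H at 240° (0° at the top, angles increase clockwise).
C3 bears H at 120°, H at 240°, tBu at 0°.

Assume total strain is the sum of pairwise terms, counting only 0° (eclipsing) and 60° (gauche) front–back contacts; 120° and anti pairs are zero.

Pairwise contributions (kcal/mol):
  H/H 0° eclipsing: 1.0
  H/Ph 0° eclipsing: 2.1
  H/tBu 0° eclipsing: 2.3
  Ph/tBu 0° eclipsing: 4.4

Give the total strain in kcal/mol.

6.4 kcal/mol

This conformer is eclipsed. Ph at 0° is eclipsed with tBu at 0° (4.4); H at 120° is eclipsed with H at 120° (1.0); H at 240° is eclipsed with H at 240° (1.0). Total 6.4 kcal/mol.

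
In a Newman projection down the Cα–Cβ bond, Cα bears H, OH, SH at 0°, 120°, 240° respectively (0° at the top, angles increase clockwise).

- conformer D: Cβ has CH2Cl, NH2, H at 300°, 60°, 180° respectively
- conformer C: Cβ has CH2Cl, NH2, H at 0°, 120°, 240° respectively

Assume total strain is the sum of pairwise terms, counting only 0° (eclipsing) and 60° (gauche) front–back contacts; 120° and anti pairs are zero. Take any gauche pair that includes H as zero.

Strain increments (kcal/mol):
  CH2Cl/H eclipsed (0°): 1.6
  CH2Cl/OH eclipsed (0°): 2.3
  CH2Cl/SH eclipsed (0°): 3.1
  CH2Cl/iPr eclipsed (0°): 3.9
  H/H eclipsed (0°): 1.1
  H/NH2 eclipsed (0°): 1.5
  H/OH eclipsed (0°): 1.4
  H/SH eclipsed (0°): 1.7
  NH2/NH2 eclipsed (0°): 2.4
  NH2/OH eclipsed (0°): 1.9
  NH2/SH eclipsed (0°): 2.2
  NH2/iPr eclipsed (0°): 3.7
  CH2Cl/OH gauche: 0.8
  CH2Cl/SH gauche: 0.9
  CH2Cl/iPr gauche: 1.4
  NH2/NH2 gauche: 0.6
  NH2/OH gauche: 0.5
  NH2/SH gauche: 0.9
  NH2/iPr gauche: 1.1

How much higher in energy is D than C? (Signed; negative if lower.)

D (staggered): OH–NH2 gauche, SH–CH2Cl gauche; 0.5 + 0.9 = 1.4 kcal/mol.
C (eclipsed): H–CH2Cl eclipsed, OH–NH2 eclipsed, SH–H eclipsed; 1.6 + 1.9 + 1.7 = 5.2 kcal/mol.
E(D) − E(C) = 1.4 − 5.2 = -3.8 kcal/mol.

-3.8 kcal/mol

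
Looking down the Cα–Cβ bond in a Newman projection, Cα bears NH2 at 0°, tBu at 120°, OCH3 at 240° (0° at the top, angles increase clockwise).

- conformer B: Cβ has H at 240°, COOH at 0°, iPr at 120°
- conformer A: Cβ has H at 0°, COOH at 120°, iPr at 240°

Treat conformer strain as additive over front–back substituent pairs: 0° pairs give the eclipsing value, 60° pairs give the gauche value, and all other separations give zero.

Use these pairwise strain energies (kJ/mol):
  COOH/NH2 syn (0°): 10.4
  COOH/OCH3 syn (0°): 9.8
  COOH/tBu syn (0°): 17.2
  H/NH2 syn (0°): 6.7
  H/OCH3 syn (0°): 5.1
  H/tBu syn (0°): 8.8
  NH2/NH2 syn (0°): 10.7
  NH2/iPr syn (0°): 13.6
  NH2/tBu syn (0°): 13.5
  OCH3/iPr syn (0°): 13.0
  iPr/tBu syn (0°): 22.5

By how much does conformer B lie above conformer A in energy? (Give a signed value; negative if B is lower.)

+1.1 kJ/mol

B (eclipsed): NH2(0°)/COOH(0°) eclipsed 10.4; tBu(120°)/iPr(120°) eclipsed 22.5; OCH3(240°)/H(240°) eclipsed 5.1 → 38.0 kJ/mol.
A (eclipsed): NH2(0°)/H(0°) eclipsed 6.7; tBu(120°)/COOH(120°) eclipsed 17.2; OCH3(240°)/iPr(240°) eclipsed 13.0 → 36.9 kJ/mol.
E(B) − E(A) = 38.0 − 36.9 = +1.1 kJ/mol.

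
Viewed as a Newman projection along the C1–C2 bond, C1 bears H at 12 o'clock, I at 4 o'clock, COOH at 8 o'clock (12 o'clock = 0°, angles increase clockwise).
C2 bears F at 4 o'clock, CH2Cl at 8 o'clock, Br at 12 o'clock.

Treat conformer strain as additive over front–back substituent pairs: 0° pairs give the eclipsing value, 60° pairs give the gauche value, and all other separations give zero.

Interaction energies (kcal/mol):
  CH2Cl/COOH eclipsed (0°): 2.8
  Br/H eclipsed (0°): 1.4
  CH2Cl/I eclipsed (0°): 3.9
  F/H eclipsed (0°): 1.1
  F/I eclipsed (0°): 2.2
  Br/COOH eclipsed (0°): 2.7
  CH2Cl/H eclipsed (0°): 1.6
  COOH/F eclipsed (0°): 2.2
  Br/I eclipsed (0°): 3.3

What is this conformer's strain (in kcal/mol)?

This conformer (eclipsed): H(0°)/Br(0°) eclipsed 1.4; I(120°)/F(120°) eclipsed 2.2; COOH(240°)/CH2Cl(240°) eclipsed 2.8 → 6.4 kcal/mol.

6.4 kcal/mol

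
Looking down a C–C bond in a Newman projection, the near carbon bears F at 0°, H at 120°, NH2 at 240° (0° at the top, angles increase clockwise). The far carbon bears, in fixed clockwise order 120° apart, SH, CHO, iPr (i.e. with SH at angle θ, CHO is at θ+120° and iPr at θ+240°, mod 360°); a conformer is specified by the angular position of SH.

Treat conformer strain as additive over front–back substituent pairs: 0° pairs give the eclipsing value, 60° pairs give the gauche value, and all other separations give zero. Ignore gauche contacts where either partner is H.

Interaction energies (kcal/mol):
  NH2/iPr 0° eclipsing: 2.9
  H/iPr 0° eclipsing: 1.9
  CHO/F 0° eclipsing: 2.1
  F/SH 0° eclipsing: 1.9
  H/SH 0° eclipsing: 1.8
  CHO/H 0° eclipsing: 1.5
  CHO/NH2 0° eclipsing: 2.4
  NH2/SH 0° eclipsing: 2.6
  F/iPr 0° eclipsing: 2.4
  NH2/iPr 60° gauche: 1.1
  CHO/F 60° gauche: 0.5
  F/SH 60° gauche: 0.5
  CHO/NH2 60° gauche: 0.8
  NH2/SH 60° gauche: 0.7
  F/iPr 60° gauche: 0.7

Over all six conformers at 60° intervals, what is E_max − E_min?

SH at 0° is eclipsed. F at 0° is eclipsed with SH at 0° (1.9); H at 120° is eclipsed with CHO at 120° (1.5); NH2 at 240° is eclipsed with iPr at 240° (2.9). Total 6.3 kcal/mol.
SH at 60° is staggered. F at 0° is gauche with SH at 60° (0.5); F at 0° is gauche with iPr at 300° (0.7); NH2 at 240° is gauche with CHO at 180° (0.8); NH2 at 240° is gauche with iPr at 300° (1.1). Total 3.1 kcal/mol.
SH at 120° is eclipsed. F at 0° is eclipsed with iPr at 0° (2.4); H at 120° is eclipsed with SH at 120° (1.8); NH2 at 240° is eclipsed with CHO at 240° (2.4). Total 6.6 kcal/mol.
SH at 180° is staggered. F at 0° is gauche with CHO at 300° (0.5); F at 0° is gauche with iPr at 60° (0.7); NH2 at 240° is gauche with SH at 180° (0.7); NH2 at 240° is gauche with CHO at 300° (0.8). Total 2.7 kcal/mol.
SH at 240° is eclipsed. F at 0° is eclipsed with CHO at 0° (2.1); H at 120° is eclipsed with iPr at 120° (1.9); NH2 at 240° is eclipsed with SH at 240° (2.6). Total 6.6 kcal/mol.
SH at 300° is staggered. F at 0° is gauche with SH at 300° (0.5); F at 0° is gauche with CHO at 60° (0.5); NH2 at 240° is gauche with SH at 300° (0.7); NH2 at 240° is gauche with iPr at 180° (1.1). Total 2.8 kcal/mol.
Max at 120° (6.6 kcal/mol), min at 180° (2.7 kcal/mol); barrier = 3.9 kcal/mol.

3.9 kcal/mol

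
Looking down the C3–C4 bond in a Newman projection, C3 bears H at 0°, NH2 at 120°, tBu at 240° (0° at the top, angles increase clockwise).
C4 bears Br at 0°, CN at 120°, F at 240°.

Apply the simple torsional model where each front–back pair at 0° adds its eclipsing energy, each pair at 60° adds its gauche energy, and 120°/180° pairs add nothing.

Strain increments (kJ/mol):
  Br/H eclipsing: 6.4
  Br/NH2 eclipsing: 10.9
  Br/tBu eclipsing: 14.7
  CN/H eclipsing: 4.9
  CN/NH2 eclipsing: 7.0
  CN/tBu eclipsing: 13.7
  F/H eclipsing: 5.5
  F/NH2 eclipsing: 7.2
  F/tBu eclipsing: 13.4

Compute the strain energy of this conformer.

26.8 kJ/mol

This conformer (eclipsed): H(0°)/Br(0°) eclipsed 6.4; NH2(120°)/CN(120°) eclipsed 7.0; tBu(240°)/F(240°) eclipsed 13.4 → 26.8 kJ/mol.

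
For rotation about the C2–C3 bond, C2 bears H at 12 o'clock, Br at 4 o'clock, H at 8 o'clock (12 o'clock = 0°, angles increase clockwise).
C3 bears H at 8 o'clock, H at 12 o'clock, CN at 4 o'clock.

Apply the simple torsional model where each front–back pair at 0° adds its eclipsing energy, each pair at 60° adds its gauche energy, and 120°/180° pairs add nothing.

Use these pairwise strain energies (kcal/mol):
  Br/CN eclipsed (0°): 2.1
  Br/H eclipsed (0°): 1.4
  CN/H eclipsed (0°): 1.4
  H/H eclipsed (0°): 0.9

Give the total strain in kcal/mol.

This conformer (eclipsed): H(0°)/H(0°) eclipsed 0.9; Br(120°)/CN(120°) eclipsed 2.1; H(240°)/H(240°) eclipsed 0.9 → 3.9 kcal/mol.

3.9 kcal/mol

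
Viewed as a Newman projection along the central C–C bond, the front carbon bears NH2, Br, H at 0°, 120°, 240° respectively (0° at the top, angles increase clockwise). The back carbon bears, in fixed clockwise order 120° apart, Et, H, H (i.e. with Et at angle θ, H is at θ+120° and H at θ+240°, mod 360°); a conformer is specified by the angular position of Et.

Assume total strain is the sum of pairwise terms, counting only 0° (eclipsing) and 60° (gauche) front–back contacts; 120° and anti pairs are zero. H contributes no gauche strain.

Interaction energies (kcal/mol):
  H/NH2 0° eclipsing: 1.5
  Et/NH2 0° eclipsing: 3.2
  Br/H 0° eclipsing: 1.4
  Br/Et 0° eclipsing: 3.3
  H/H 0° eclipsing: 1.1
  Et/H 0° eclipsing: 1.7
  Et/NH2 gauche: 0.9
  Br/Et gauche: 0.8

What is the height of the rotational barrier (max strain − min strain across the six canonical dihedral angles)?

Et at 0° (eclipsed): NH2–Et eclipsed, Br–H eclipsed, H–H eclipsed; 3.2 + 1.4 + 1.1 = 5.7 kcal/mol.
Et at 60° (staggered): NH2–Et gauche, Br–Et gauche; 0.9 + 0.8 = 1.7 kcal/mol.
Et at 120° (eclipsed): NH2–H eclipsed, Br–Et eclipsed, H–H eclipsed; 1.5 + 3.3 + 1.1 = 5.9 kcal/mol.
Et at 180° (staggered): Br–Et gauche; 0.8 = 0.8 kcal/mol.
Et at 240° (eclipsed): NH2–H eclipsed, Br–H eclipsed, H–Et eclipsed; 1.5 + 1.4 + 1.7 = 4.6 kcal/mol.
Et at 300° (staggered): NH2–Et gauche; 0.9 = 0.9 kcal/mol.
Max at 120° (5.9 kcal/mol), min at 180° (0.8 kcal/mol); barrier = 5.1 kcal/mol.

5.1 kcal/mol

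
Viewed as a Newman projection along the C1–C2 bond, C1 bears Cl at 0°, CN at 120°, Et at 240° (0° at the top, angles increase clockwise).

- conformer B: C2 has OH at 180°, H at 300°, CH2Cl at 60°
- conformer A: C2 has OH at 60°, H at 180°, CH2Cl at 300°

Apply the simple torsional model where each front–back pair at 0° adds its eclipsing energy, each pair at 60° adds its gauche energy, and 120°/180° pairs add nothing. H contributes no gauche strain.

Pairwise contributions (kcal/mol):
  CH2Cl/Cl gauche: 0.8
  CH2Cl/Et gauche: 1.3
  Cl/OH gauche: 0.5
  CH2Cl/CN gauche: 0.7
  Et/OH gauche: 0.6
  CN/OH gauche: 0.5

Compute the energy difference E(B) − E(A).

-0.5 kcal/mol

B (staggered): Cl(0°)/CH2Cl(60°) gauche 0.8; CN(120°)/OH(180°) gauche 0.5; CN(120°)/CH2Cl(60°) gauche 0.7; Et(240°)/OH(180°) gauche 0.6 → 2.6 kcal/mol.
A (staggered): Cl(0°)/OH(60°) gauche 0.5; Cl(0°)/CH2Cl(300°) gauche 0.8; CN(120°)/OH(60°) gauche 0.5; Et(240°)/CH2Cl(300°) gauche 1.3 → 3.1 kcal/mol.
E(B) − E(A) = 2.6 − 3.1 = -0.5 kcal/mol.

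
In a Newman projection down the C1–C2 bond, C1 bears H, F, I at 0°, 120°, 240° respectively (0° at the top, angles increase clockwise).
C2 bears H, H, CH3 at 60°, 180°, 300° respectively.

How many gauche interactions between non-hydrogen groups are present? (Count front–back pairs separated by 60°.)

1

Non-H gauche pairs: I(240°)/CH3(300°) — 1 interaction.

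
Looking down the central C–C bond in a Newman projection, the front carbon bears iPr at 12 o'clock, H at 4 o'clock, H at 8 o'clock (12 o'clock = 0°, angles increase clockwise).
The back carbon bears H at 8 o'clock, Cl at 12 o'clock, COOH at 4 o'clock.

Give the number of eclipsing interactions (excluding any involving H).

1

Non-H eclipsing pairs: iPr(0°)/Cl(0°) — 1 interaction.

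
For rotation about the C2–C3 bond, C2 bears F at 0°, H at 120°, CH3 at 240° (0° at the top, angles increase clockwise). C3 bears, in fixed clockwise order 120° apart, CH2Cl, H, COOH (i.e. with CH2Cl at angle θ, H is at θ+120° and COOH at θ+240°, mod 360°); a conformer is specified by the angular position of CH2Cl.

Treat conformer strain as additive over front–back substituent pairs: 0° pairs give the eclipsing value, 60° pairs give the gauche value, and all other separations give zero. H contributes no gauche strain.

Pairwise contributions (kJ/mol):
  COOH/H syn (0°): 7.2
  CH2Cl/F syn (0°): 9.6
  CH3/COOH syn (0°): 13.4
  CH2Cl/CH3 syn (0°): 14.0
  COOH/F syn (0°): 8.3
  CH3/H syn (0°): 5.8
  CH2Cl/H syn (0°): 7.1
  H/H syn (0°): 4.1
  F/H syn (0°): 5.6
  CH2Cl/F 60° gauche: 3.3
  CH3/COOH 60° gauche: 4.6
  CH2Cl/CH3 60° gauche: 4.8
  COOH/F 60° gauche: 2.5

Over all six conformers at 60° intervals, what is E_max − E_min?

19.8 kJ/mol

CH2Cl at 0° (eclipsed): F(0°)/CH2Cl(0°) eclipsed 9.6; H(120°)/H(120°) eclipsed 4.1; CH3(240°)/COOH(240°) eclipsed 13.4 → 27.1 kJ/mol.
CH2Cl at 60° (staggered): F(0°)/CH2Cl(60°) gauche 3.3; F(0°)/COOH(300°) gauche 2.5; CH3(240°)/COOH(300°) gauche 4.6 → 10.4 kJ/mol.
CH2Cl at 120° (eclipsed): F(0°)/COOH(0°) eclipsed 8.3; H(120°)/CH2Cl(120°) eclipsed 7.1; CH3(240°)/H(240°) eclipsed 5.8 → 21.2 kJ/mol.
CH2Cl at 180° (staggered): F(0°)/COOH(60°) gauche 2.5; CH3(240°)/CH2Cl(180°) gauche 4.8 → 7.3 kJ/mol.
CH2Cl at 240° (eclipsed): F(0°)/H(0°) eclipsed 5.6; H(120°)/COOH(120°) eclipsed 7.2; CH3(240°)/CH2Cl(240°) eclipsed 14.0 → 26.8 kJ/mol.
CH2Cl at 300° (staggered): F(0°)/CH2Cl(300°) gauche 3.3; CH3(240°)/CH2Cl(300°) gauche 4.8; CH3(240°)/COOH(180°) gauche 4.6 → 12.7 kJ/mol.
Max at 0° (27.1 kJ/mol), min at 180° (7.3 kJ/mol); barrier = 19.8 kJ/mol.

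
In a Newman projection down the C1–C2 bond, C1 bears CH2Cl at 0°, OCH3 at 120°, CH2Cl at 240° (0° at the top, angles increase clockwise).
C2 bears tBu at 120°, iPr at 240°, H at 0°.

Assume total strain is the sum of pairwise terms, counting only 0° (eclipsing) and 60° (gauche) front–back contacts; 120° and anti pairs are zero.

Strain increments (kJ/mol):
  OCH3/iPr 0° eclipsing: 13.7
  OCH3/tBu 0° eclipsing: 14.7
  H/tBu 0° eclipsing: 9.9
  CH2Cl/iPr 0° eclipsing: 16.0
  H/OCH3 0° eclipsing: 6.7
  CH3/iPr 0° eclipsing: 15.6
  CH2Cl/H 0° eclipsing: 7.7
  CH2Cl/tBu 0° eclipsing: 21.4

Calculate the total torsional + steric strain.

38.4 kJ/mol

This conformer is eclipsed. CH2Cl at 0° is eclipsed with H at 0° (7.7); OCH3 at 120° is eclipsed with tBu at 120° (14.7); CH2Cl at 240° is eclipsed with iPr at 240° (16.0). Total 38.4 kJ/mol.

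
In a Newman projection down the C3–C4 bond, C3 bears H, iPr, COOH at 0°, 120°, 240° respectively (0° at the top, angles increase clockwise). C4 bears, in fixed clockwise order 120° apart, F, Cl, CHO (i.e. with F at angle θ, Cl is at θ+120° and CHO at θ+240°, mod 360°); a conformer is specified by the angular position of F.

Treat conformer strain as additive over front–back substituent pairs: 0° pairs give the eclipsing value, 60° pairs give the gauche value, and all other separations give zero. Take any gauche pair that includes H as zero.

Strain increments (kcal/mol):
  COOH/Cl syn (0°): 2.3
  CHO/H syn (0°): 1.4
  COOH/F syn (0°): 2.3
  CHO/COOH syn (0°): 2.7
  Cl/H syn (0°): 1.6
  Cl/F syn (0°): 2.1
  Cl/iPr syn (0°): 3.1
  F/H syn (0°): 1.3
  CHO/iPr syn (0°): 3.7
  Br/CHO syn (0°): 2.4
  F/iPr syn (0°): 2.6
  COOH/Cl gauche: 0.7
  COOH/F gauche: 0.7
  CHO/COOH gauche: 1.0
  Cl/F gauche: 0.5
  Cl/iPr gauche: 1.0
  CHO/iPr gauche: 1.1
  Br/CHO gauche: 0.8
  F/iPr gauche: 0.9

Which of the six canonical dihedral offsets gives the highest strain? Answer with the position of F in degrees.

240°

F at 0° (eclipsed): H(0°)/F(0°) eclipsed 1.3; iPr(120°)/Cl(120°) eclipsed 3.1; COOH(240°)/CHO(240°) eclipsed 2.7 → 7.1 kcal/mol.
F at 60° (staggered): iPr(120°)/F(60°) gauche 0.9; iPr(120°)/Cl(180°) gauche 1.0; COOH(240°)/Cl(180°) gauche 0.7; COOH(240°)/CHO(300°) gauche 1.0 → 3.6 kcal/mol.
F at 120° (eclipsed): H(0°)/CHO(0°) eclipsed 1.4; iPr(120°)/F(120°) eclipsed 2.6; COOH(240°)/Cl(240°) eclipsed 2.3 → 6.3 kcal/mol.
F at 180° (staggered): iPr(120°)/F(180°) gauche 0.9; iPr(120°)/CHO(60°) gauche 1.1; COOH(240°)/F(180°) gauche 0.7; COOH(240°)/Cl(300°) gauche 0.7 → 3.4 kcal/mol.
F at 240° (eclipsed): H(0°)/Cl(0°) eclipsed 1.6; iPr(120°)/CHO(120°) eclipsed 3.7; COOH(240°)/F(240°) eclipsed 2.3 → 7.6 kcal/mol.
F at 300° (staggered): iPr(120°)/Cl(60°) gauche 1.0; iPr(120°)/CHO(180°) gauche 1.1; COOH(240°)/F(300°) gauche 0.7; COOH(240°)/CHO(180°) gauche 1.0 → 3.8 kcal/mol.
The maximum (7.6 kcal/mol) occurs with F at 240°.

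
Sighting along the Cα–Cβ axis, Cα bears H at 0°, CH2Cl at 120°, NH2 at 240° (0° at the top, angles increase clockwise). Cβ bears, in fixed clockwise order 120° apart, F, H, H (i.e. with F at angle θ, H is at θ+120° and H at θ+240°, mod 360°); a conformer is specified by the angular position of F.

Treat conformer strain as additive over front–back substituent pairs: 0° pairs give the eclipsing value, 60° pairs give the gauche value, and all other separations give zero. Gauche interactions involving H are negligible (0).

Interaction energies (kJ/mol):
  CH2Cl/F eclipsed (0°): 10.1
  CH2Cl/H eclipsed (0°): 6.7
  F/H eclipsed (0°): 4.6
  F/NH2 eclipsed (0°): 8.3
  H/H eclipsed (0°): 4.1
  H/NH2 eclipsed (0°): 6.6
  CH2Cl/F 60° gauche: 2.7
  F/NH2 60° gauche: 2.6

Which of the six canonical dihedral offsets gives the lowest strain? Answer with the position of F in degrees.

300°

F at 0° (eclipsed): H–F eclipsed, CH2Cl–H eclipsed, NH2–H eclipsed; 4.6 + 6.7 + 6.6 = 17.9 kJ/mol.
F at 60° (staggered): CH2Cl–F gauche; 2.7 = 2.7 kJ/mol.
F at 120° (eclipsed): H–H eclipsed, CH2Cl–F eclipsed, NH2–H eclipsed; 4.1 + 10.1 + 6.6 = 20.8 kJ/mol.
F at 180° (staggered): CH2Cl–F gauche, NH2–F gauche; 2.7 + 2.6 = 5.3 kJ/mol.
F at 240° (eclipsed): H–H eclipsed, CH2Cl–H eclipsed, NH2–F eclipsed; 4.1 + 6.7 + 8.3 = 19.1 kJ/mol.
F at 300° (staggered): NH2–F gauche; 2.6 = 2.6 kJ/mol.
The minimum (2.6 kJ/mol) occurs with F at 300°.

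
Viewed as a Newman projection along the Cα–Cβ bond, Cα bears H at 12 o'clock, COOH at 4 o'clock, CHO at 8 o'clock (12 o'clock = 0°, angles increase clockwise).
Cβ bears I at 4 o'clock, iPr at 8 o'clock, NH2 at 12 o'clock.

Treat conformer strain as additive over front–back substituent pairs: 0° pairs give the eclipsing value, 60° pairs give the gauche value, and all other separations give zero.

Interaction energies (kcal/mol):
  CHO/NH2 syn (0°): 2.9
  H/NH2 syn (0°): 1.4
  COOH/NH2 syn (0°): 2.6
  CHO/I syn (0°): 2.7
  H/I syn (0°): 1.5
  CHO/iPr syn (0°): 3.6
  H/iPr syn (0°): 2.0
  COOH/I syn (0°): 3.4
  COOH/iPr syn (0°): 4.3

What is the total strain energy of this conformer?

8.4 kcal/mol

This conformer (eclipsed): H–NH2 eclipsed, COOH–I eclipsed, CHO–iPr eclipsed; 1.4 + 3.4 + 3.6 = 8.4 kcal/mol.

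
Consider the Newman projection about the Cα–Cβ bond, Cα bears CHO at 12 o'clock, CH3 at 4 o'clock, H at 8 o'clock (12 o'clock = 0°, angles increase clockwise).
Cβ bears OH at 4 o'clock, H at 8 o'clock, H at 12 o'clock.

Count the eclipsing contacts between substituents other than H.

Non-H eclipsing pairs: CH3(120°)/OH(120°) — 1 interaction.

1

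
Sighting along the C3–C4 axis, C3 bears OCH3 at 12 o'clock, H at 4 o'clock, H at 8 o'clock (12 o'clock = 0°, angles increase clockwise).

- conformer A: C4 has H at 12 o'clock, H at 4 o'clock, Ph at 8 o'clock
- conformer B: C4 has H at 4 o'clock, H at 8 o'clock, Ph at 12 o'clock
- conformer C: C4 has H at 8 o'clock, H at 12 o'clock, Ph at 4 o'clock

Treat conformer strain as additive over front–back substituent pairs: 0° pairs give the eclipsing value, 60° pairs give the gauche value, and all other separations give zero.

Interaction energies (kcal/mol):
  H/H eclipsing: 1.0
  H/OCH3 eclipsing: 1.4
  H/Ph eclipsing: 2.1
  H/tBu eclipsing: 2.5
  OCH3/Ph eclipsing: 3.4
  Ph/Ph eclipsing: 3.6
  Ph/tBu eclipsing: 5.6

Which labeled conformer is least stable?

B

A is eclipsed. OCH3 at 0° is eclipsed with H at 0° (1.4); H at 120° is eclipsed with H at 120° (1.0); H at 240° is eclipsed with Ph at 240° (2.1). Total 4.5 kcal/mol.
B is eclipsed. OCH3 at 0° is eclipsed with Ph at 0° (3.4); H at 120° is eclipsed with H at 120° (1.0); H at 240° is eclipsed with H at 240° (1.0). Total 5.4 kcal/mol.
C is eclipsed. OCH3 at 0° is eclipsed with H at 0° (1.4); H at 120° is eclipsed with Ph at 120° (2.1); H at 240° is eclipsed with H at 240° (1.0). Total 4.5 kcal/mol.
B has the highest total (5.4 kcal/mol).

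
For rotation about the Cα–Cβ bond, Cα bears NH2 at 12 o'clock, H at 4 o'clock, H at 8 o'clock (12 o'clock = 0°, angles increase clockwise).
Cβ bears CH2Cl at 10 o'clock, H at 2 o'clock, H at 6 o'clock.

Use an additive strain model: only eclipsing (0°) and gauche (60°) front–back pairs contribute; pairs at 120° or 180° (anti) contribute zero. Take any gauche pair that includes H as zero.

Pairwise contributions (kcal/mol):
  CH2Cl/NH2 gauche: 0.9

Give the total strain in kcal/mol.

0.9 kcal/mol

This conformer (staggered): NH2(0°)/CH2Cl(300°) gauche 0.9 → 0.9 kcal/mol.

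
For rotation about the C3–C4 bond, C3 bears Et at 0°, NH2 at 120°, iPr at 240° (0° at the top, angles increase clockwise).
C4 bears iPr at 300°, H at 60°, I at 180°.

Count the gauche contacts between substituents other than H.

4

Non-H gauche pairs: Et(0°)/iPr(300°); NH2(120°)/I(180°); iPr(240°)/iPr(300°); iPr(240°)/I(180°) — 4 interactions.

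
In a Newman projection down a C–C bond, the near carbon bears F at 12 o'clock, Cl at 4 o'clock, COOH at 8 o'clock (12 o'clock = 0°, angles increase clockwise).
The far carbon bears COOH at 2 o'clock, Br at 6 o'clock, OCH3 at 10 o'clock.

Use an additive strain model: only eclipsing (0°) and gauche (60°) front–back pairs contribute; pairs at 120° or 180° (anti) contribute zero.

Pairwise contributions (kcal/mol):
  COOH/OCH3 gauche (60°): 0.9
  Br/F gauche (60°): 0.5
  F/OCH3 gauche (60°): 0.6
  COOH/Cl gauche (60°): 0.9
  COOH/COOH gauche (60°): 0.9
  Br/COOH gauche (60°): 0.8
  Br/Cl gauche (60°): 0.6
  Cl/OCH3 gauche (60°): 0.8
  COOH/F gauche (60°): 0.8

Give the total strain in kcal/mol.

4.6 kcal/mol

This conformer (staggered): F(0°)/COOH(60°) gauche 0.8; F(0°)/OCH3(300°) gauche 0.6; Cl(120°)/COOH(60°) gauche 0.9; Cl(120°)/Br(180°) gauche 0.6; COOH(240°)/Br(180°) gauche 0.8; COOH(240°)/OCH3(300°) gauche 0.9 → 4.6 kcal/mol.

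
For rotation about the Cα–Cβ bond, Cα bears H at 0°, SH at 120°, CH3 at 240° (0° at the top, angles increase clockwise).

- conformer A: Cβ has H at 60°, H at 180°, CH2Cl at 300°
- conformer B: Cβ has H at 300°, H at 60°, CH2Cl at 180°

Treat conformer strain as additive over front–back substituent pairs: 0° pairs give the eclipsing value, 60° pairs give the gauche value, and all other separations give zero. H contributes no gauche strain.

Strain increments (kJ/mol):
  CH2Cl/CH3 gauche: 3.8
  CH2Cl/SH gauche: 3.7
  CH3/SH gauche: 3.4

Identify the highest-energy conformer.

B

A (staggered): CH3–CH2Cl gauche; 3.8 = 3.8 kJ/mol.
B (staggered): SH–CH2Cl gauche, CH3–CH2Cl gauche; 3.7 + 3.8 = 7.5 kJ/mol.
B has the highest total (7.5 kJ/mol).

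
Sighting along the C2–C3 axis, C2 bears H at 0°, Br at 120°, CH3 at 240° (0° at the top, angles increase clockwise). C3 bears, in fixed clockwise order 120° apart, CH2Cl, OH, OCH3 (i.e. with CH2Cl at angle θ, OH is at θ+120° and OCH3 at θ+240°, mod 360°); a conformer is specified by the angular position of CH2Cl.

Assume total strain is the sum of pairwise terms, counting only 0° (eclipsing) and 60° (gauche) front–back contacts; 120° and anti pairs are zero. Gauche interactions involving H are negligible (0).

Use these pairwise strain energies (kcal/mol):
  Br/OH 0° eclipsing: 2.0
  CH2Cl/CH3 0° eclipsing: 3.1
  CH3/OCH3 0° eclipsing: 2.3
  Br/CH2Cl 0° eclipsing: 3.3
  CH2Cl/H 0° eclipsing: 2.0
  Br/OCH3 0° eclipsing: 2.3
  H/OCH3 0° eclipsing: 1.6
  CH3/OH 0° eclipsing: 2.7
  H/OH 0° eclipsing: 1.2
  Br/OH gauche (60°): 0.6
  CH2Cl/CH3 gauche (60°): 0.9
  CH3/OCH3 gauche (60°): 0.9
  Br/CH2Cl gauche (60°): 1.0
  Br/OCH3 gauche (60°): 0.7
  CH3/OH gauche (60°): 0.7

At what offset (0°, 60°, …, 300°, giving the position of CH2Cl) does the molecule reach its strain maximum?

120°

CH2Cl at 0° (eclipsed): H(0°)/CH2Cl(0°) eclipsed 2.0; Br(120°)/OH(120°) eclipsed 2.0; CH3(240°)/OCH3(240°) eclipsed 2.3 → 6.3 kcal/mol.
CH2Cl at 60° (staggered): Br(120°)/CH2Cl(60°) gauche 1.0; Br(120°)/OH(180°) gauche 0.6; CH3(240°)/OH(180°) gauche 0.7; CH3(240°)/OCH3(300°) gauche 0.9 → 3.2 kcal/mol.
CH2Cl at 120° (eclipsed): H(0°)/OCH3(0°) eclipsed 1.6; Br(120°)/CH2Cl(120°) eclipsed 3.3; CH3(240°)/OH(240°) eclipsed 2.7 → 7.6 kcal/mol.
CH2Cl at 180° (staggered): Br(120°)/CH2Cl(180°) gauche 1.0; Br(120°)/OCH3(60°) gauche 0.7; CH3(240°)/CH2Cl(180°) gauche 0.9; CH3(240°)/OH(300°) gauche 0.7 → 3.3 kcal/mol.
CH2Cl at 240° (eclipsed): H(0°)/OH(0°) eclipsed 1.2; Br(120°)/OCH3(120°) eclipsed 2.3; CH3(240°)/CH2Cl(240°) eclipsed 3.1 → 6.6 kcal/mol.
CH2Cl at 300° (staggered): Br(120°)/OH(60°) gauche 0.6; Br(120°)/OCH3(180°) gauche 0.7; CH3(240°)/CH2Cl(300°) gauche 0.9; CH3(240°)/OCH3(180°) gauche 0.9 → 3.1 kcal/mol.
The maximum (7.6 kcal/mol) occurs with CH2Cl at 120°.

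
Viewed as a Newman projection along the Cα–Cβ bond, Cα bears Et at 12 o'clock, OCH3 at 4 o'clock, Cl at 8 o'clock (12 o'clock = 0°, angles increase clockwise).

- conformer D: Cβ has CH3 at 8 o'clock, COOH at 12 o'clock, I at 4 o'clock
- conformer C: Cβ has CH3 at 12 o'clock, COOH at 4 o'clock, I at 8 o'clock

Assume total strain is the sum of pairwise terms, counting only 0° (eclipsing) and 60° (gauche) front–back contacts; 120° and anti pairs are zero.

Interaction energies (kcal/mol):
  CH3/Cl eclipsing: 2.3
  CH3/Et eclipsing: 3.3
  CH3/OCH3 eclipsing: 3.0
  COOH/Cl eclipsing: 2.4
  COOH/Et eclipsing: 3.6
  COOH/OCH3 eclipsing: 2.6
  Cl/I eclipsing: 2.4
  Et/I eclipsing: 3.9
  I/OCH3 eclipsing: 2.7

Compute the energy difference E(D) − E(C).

+0.3 kcal/mol

D is eclipsed. Et at 0° is eclipsed with COOH at 0° (3.6); OCH3 at 120° is eclipsed with I at 120° (2.7); Cl at 240° is eclipsed with CH3 at 240° (2.3). Total 8.6 kcal/mol.
C is eclipsed. Et at 0° is eclipsed with CH3 at 0° (3.3); OCH3 at 120° is eclipsed with COOH at 120° (2.6); Cl at 240° is eclipsed with I at 240° (2.4). Total 8.3 kcal/mol.
E(D) − E(C) = 8.6 − 8.3 = +0.3 kcal/mol.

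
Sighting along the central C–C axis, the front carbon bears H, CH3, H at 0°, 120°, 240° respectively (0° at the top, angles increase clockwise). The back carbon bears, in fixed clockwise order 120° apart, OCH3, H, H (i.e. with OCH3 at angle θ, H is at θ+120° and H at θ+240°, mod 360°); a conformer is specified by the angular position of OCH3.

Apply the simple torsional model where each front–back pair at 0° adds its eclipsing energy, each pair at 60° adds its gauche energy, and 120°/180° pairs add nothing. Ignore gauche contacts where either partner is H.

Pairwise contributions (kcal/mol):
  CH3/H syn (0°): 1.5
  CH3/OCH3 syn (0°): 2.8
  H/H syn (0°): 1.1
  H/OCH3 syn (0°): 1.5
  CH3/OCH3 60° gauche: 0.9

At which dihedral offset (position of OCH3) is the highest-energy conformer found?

OCH3 at 0° is eclipsed. H at 0° is eclipsed with OCH3 at 0° (1.5); CH3 at 120° is eclipsed with H at 120° (1.5); H at 240° is eclipsed with H at 240° (1.1). Total 4.1 kcal/mol.
OCH3 at 60° is staggered. CH3 at 120° is gauche with OCH3 at 60° (0.9). Total 0.9 kcal/mol.
OCH3 at 120° is eclipsed. H at 0° is eclipsed with H at 0° (1.1); CH3 at 120° is eclipsed with OCH3 at 120° (2.8); H at 240° is eclipsed with H at 240° (1.1). Total 5.0 kcal/mol.
OCH3 at 180° is staggered. CH3 at 120° is gauche with OCH3 at 180° (0.9). Total 0.9 kcal/mol.
OCH3 at 240° is eclipsed. H at 0° is eclipsed with H at 0° (1.1); CH3 at 120° is eclipsed with H at 120° (1.5); H at 240° is eclipsed with OCH3 at 240° (1.5). Total 4.1 kcal/mol.
OCH3 at 300° (staggered): no non-H gauche contacts → 0.0 kcal/mol.
The maximum (5.0 kcal/mol) occurs with OCH3 at 120°.

120°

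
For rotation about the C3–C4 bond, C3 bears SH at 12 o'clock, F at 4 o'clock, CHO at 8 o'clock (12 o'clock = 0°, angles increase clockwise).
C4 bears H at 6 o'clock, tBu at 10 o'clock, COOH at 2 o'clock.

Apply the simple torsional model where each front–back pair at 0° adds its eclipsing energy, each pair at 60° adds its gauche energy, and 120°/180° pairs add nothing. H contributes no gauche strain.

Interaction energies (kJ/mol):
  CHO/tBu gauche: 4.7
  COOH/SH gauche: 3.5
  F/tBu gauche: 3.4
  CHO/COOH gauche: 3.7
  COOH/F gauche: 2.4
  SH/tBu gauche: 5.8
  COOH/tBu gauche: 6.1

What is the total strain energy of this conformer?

This conformer (staggered): SH–tBu gauche, SH–COOH gauche, F–COOH gauche, CHO–tBu gauche; 5.8 + 3.5 + 2.4 + 4.7 = 16.4 kJ/mol.

16.4 kJ/mol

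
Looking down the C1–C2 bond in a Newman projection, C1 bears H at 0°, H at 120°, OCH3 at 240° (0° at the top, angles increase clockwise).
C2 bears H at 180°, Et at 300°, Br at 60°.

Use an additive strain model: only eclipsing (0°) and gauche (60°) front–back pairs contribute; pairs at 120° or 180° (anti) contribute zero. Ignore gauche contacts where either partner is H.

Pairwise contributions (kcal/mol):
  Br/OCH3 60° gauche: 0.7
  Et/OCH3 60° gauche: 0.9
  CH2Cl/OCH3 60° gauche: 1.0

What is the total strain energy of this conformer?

0.9 kcal/mol

This conformer (staggered): OCH3–Et gauche; 0.9 = 0.9 kcal/mol.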